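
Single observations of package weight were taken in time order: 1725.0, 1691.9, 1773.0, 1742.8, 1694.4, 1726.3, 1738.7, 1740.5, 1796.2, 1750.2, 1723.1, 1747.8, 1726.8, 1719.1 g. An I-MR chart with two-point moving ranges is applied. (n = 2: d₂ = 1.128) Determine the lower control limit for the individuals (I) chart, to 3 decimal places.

1649.265

X̄ = (1725.0 + 1691.9 + 1773.0 + 1742.8 + 1694.4 + 1726.3 + 1738.7 + 1740.5 + 1796.2 + 1750.2 + 1723.1 + 1747.8 + 1726.8 + 1719.1) / 14 = 1735.4143
Moving ranges: 33.1, 81.1, 30.2, 48.4, 31.9, 12.4, 1.8, 55.7, 46.0, 27.1, 24.7, 21.0, 7.7; M̄R̄ = 421.1000 / 13 = 32.3923
LCL = X̄ − 3·M̄R̄/d₂ = 1735.4143 − 3 × 32.3923 / 1.128 = 1649.2645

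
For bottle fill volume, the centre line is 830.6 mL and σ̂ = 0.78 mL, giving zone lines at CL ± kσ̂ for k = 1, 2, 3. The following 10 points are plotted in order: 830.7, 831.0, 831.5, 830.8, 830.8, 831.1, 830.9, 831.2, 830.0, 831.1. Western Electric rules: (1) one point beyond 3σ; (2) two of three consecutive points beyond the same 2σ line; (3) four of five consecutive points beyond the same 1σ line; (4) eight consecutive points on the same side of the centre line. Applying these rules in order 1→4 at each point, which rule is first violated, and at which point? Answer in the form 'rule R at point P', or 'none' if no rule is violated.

rule 4 at point 8

Zone of each point (C = within 1σ̂, B = 1σ̂–2σ̂, A = 2σ̂–3σ̂, * = beyond 3σ̂; sign = side of CL): 1:+C, 2:+C, 3:+B, 4:+C, 5:+C, 6:+C, 7:+C, 8:+C, 9:-C, 10:+C
Rule 4 (eight consecutive points on the same side of the centre line) is satisfied at point 8.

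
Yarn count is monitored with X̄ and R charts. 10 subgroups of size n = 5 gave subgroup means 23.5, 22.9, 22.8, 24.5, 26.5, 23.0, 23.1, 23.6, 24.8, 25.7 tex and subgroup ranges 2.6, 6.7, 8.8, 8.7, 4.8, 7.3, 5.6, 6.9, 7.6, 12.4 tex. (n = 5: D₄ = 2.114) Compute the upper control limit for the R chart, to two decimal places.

R̄ = (2.6 + 6.7 + 8.8 + 8.7 + 4.8 + 7.3 + 5.6 + 6.9 + 7.6 + 12.4) / 10 = 71.4000 / 10 = 7.1400
UCL_R = D₄·R̄ = 2.114 × 7.1400 = 15.0940

15.09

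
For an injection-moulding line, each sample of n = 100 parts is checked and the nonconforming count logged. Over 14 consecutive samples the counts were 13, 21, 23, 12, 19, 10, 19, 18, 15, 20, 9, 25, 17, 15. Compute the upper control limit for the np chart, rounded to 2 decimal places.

28.09

p̄ = Σdᵢ / (k·n) = 236 / (14 × 100) = 0.16857
UCL = np̄ + 3·√(np̄(1−p̄)) = 16.8571 + 3 × √(16.8571×0.83143) = 16.8571 + 3 × 3.7437 = 28.0883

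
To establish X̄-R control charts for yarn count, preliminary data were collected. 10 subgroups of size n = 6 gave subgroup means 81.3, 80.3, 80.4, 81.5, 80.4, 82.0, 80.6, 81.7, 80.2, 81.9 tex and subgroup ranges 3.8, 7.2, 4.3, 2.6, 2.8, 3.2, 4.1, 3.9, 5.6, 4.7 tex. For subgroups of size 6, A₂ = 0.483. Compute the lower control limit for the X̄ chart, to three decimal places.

X̄̄ = (81.3 + 80.3 + 80.4 + 81.5 + 80.4 + 82.0 + 80.6 + 81.7 + 80.2 + 81.9) / 10 = 810.3000 / 10 = 81.0300
R̄ = (3.8 + 7.2 + 4.3 + 2.6 + 2.8 + 3.2 + 4.1 + 3.9 + 5.6 + 4.7) / 10 = 42.2000 / 10 = 4.2200
LCL = X̄̄ − A₂·R̄ = 81.0300 − 0.483 × 4.2200 = 78.9917

78.992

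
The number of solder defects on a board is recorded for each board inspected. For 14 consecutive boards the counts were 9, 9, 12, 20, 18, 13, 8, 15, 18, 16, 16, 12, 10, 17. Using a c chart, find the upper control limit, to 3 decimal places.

c̄ = (9 + 9 + 12 + 20 + 18 + 13 + 8 + 15 + 18 + 16 + 16 + 12 + 10 + 17) / 14 = 193 / 14 = 13.7857
UCL = c̄ + 3√c̄ = 13.7857 + 3 × √13.7857 = 13.7857 + 3 × 3.7129 = 24.9244

24.924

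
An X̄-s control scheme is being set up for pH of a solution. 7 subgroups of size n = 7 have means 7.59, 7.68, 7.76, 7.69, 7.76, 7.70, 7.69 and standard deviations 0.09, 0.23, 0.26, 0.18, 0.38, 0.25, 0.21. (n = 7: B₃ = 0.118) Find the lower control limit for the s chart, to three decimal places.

s̄ = (0.09 + 0.23 + 0.26 + 0.18 + 0.38 + 0.25 + 0.21) / 7 = 0.2286
LCL_s = B₃·s̄ = 0.118 × 0.2286 = 0.0270

0.027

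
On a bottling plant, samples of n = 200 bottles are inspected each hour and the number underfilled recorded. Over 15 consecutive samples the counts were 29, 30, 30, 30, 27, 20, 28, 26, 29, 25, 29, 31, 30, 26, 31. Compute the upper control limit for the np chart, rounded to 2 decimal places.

p̄ = Σdᵢ / (k·n) = 421 / (15 × 200) = 0.14033
UCL = np̄ + 3·√(np̄(1−p̄)) = 28.0667 + 3 × √(28.0667×0.85967) = 28.0667 + 3 × 4.9120 = 42.8027

42.80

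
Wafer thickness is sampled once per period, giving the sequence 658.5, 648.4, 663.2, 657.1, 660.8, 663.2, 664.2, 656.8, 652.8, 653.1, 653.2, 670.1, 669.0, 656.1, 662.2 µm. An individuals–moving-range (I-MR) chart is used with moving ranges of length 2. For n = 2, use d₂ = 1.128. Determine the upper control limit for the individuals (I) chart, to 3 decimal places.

X̄ = (658.5 + 648.4 + 663.2 + 657.1 + 660.8 + 663.2 + 664.2 + 656.8 + 652.8 + 653.1 + 653.2 + 670.1 + 669.0 + 656.1 + 662.2) / 15 = 659.2467
Moving ranges: 10.1, 14.8, 6.1, 3.7, 2.4, 1.0, 7.4, 4.0, 0.3, 0.1, 16.9, 1.1, 12.9, 6.1; M̄R̄ = 86.9000 / 14 = 6.2071
UCL = X̄ + 3·M̄R̄/d₂ = 659.2467 + 3 × 6.2071 / 1.128 = 675.7550

675.755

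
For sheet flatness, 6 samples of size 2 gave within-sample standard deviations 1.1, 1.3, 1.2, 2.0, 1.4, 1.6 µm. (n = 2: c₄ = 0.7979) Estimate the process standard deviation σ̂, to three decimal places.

s̄ = (1.1 + 1.3 + 1.2 + 2.0 + 1.4 + 1.6) / 6 = 1.4333
σ̂ = s̄ / c₄ = 1.4333 / 0.7979 = 1.7964

1.796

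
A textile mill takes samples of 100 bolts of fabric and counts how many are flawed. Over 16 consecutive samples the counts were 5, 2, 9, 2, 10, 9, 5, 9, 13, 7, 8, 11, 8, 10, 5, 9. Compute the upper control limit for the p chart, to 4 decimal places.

p̄ = Σdᵢ / (k·n) = 122 / (16 × 100) = 0.07625
UCL = p̄ + 3·√(p̄(1−p̄)/n) = 0.07625 + 3 × √(0.07625×0.92375/100) = 0.07625 + 3 × 0.02654 = 0.15587

0.1559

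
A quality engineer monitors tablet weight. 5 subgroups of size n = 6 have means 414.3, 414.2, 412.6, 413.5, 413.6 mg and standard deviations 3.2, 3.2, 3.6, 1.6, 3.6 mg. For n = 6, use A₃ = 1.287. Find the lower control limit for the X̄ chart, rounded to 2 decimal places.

X̄̄ = (414.3 + 414.2 + 412.6 + 413.5 + 413.6) / 5 = 413.6400
s̄ = (3.2 + 3.2 + 3.6 + 1.6 + 3.6) / 5 = 3.0400
LCL = X̄̄ − A₃·s̄ = 413.6400 − 1.287 × 3.0400 = 409.7275

409.73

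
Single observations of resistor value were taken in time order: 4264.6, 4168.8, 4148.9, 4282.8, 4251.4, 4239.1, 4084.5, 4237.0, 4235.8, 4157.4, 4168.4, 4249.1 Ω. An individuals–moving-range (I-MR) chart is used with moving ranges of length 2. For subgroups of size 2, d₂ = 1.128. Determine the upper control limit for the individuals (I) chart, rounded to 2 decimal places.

X̄ = (4264.6 + 4168.8 + 4148.9 + 4282.8 + 4251.4 + 4239.1 + 4084.5 + 4237.0 + 4235.8 + 4157.4 + 4168.4 + 4249.1) / 12 = 4207.3167
Moving ranges: 95.8, 19.9, 133.9, 31.4, 12.3, 154.6, 152.5, 1.2, 78.4, 11.0, 80.7; M̄R̄ = 771.7000 / 11 = 70.1545
UCL = X̄ + 3·M̄R̄/d₂ = 4207.3167 + 3 × 70.1545 / 1.128 = 4393.8979

4393.90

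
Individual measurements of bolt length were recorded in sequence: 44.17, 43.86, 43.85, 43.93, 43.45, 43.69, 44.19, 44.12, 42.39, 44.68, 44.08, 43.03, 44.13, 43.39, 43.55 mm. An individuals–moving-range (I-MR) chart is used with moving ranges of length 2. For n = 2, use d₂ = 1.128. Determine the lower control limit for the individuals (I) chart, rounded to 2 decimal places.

41.99

X̄ = (44.17 + 43.86 + 43.85 + 43.93 + 43.45 + 43.69 + 44.19 + 44.12 + 42.39 + 44.68 + 44.08 + 43.03 + 44.13 + 43.39 + 43.55) / 15 = 43.7673
Moving ranges: 0.31, 0.01, 0.08, 0.48, 0.24, 0.50, 0.07, 1.73, 2.29, 0.60, 1.05, 1.10, 0.74, 0.16; M̄R̄ = 9.3600 / 14 = 0.6686
LCL = X̄ − 3·M̄R̄/d₂ = 43.7673 − 3 × 0.6686 / 1.128 = 41.9892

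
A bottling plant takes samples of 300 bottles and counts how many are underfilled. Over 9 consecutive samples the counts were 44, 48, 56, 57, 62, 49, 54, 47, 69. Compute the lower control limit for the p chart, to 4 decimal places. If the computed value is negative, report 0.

p̄ = Σdᵢ / (k·n) = 486 / (9 × 300) = 0.18000
LCL = p̄ − 3·√(p̄(1−p̄)/n) = 0.18000 − 3 × 0.02218 = 0.11346

0.1135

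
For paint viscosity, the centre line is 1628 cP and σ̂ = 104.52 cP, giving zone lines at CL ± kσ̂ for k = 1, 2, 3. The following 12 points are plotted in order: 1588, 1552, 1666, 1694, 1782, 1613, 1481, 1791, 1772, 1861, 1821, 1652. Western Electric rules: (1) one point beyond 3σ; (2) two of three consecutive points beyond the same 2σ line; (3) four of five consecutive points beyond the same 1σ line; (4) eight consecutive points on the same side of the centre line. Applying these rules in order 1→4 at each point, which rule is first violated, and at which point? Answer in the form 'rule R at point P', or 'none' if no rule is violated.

rule 3 at point 11

Zone of each point (C = within 1σ̂, B = 1σ̂–2σ̂, A = 2σ̂–3σ̂, * = beyond 3σ̂; sign = side of CL): 1:-C, 2:-C, 3:+C, 4:+C, 5:+B, 6:-C, 7:-B, 8:+B, 9:+B, 10:+A, 11:+B, 12:+C
Rule 3 (four of five consecutive points beyond the same 1σ limit) is satisfied at point 11.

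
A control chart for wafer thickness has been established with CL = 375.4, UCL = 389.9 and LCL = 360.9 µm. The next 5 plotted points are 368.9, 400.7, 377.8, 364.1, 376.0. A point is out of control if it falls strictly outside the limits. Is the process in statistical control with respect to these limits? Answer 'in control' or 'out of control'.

out of control

Compare each point to [360.9, 389.9]: sample 2 = 400.7 > UCL.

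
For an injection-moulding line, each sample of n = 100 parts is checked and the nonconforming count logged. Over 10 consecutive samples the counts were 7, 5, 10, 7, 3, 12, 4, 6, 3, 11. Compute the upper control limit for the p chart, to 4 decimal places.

p̄ = Σdᵢ / (k·n) = 68 / (10 × 100) = 0.06800
UCL = p̄ + 3·√(p̄(1−p̄)/n) = 0.06800 + 3 × √(0.06800×0.93200/100) = 0.06800 + 3 × 0.02517 = 0.14352

0.1435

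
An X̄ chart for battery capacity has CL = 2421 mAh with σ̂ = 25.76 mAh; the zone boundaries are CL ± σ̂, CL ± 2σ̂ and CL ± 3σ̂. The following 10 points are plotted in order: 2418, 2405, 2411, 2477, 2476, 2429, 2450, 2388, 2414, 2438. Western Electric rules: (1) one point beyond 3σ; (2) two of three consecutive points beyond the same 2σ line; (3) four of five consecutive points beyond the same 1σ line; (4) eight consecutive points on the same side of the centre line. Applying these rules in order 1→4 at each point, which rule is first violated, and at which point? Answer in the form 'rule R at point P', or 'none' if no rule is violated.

rule 2 at point 5

Zone of each point (C = within 1σ̂, B = 1σ̂–2σ̂, A = 2σ̂–3σ̂, * = beyond 3σ̂; sign = side of CL): 1:-C, 2:-C, 3:-C, 4:+A, 5:+A, 6:+C, 7:+B, 8:-B, 9:-C, 10:+C
Rule 2 (two of three consecutive points beyond the same 2σ limit) is satisfied at point 5.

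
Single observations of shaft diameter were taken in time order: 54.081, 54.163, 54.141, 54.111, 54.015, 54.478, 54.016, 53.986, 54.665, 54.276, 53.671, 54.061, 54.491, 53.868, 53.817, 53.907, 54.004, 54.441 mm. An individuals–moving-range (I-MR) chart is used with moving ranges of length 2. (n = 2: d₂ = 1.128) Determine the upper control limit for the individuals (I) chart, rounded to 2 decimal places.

54.90

X̄ = (54.081 + 54.163 + 54.141 + 54.111 + 54.015 + 54.478 + 54.016 + 53.986 + 54.665 + 54.276 + 53.671 + 54.061 + 54.491 + 53.868 + 53.817 + 53.907 + 54.004 + 54.441) / 18 = 54.1218
Moving ranges: 0.082, 0.022, 0.030, 0.096, 0.463, 0.462, 0.030, 0.679, 0.389, 0.605, 0.390, 0.430, 0.623, 0.051, 0.090, 0.097, 0.437; M̄R̄ = 4.9760 / 17 = 0.2927
UCL = X̄ + 3·M̄R̄/d₂ = 54.1218 + 3 × 0.2927 / 1.128 = 54.9003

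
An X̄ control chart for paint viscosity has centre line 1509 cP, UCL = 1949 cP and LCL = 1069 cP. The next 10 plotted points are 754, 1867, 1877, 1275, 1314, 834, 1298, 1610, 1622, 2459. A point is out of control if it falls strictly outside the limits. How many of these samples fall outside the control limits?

3

Compare each point to [1069, 1949]: sample 1 = 754 < LCL; sample 6 = 834 < LCL; sample 10 = 2459 > UCL.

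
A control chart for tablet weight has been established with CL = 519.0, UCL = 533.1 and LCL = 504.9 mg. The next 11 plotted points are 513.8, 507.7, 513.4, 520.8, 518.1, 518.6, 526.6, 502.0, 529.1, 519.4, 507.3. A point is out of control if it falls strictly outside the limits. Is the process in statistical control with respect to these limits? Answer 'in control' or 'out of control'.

Compare each point to [504.9, 533.1]: sample 8 = 502.0 < LCL.

out of control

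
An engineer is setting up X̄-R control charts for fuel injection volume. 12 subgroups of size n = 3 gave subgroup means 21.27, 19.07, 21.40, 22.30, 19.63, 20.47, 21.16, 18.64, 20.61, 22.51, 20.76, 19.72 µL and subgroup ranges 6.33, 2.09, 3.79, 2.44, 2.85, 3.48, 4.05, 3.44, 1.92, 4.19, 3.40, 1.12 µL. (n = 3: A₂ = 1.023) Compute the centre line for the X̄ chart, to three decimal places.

X̄̄ = (21.27 + 19.07 + 21.40 + 22.30 + 19.63 + 20.47 + 21.16 + 18.64 + 20.61 + 22.51 + 20.76 + 19.72) / 12 = 247.5400 / 12 = 20.6283
CL = X̄̄ = 20.6283

20.628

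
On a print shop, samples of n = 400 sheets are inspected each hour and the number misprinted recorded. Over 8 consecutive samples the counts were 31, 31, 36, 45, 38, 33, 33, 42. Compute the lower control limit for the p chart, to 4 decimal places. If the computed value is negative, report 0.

p̄ = Σdᵢ / (k·n) = 289 / (8 × 400) = 0.09031
LCL = p̄ − 3·√(p̄(1−p̄)/n) = 0.09031 − 3 × 0.01433 = 0.04732

0.0473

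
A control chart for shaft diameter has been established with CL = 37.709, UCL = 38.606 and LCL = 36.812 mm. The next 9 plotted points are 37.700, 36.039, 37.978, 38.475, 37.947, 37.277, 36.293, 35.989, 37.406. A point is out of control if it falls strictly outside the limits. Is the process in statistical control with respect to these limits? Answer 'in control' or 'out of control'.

out of control

Compare each point to [36.812, 38.606]: sample 2 = 36.039 < LCL; sample 7 = 36.293 < LCL; sample 8 = 35.989 < LCL.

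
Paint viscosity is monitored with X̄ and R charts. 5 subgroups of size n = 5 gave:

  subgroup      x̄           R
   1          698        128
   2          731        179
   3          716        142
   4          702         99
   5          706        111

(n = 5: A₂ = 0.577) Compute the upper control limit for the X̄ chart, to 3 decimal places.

786.649

X̄̄ = (698 + 731 + 716 + 702 + 706) / 5 = 3553.0000 / 5 = 710.6000
R̄ = (128 + 179 + 142 + 99 + 111) / 5 = 659.0000 / 5 = 131.8000
UCL = X̄̄ + A₂·R̄ = 710.6000 + 0.577 × 131.8000 = 786.6486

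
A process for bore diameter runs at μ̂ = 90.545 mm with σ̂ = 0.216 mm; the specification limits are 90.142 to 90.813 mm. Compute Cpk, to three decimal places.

Cpu = (USL − μ̂) / (3σ̂) = (90.813 − 90.545) / (3 × 0.216) = 0.4136; Cpl = (μ̂ − LSL) / (3σ̂) = (90.545 − 90.142) / (3 × 0.216) = 0.6219; Cpk = min(Cpu, Cpl) = 0.4136

0.414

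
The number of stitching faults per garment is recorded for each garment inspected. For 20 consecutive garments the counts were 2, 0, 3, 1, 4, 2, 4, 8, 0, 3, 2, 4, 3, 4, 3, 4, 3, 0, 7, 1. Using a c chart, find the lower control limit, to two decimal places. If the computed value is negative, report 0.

0.00

c̄ = (2 + 0 + 3 + 1 + 4 + 2 + 4 + 8 + 0 + 3 + 2 + 4 + 3 + 4 + 3 + 4 + 3 + 0 + 7 + 1) / 20 = 58 / 20 = 2.9000
LCL = c̄ − 3√c̄ = 2.9000 − 3 × 1.7029 = -2.2088 → 0 (cannot be negative)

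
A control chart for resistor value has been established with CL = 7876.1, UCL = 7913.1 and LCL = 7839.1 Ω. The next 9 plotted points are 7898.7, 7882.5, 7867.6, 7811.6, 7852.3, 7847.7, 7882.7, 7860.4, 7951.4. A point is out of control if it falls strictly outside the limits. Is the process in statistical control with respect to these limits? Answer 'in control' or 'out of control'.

out of control

Compare each point to [7839.1, 7913.1]: sample 4 = 7811.6 < LCL; sample 9 = 7951.4 > UCL.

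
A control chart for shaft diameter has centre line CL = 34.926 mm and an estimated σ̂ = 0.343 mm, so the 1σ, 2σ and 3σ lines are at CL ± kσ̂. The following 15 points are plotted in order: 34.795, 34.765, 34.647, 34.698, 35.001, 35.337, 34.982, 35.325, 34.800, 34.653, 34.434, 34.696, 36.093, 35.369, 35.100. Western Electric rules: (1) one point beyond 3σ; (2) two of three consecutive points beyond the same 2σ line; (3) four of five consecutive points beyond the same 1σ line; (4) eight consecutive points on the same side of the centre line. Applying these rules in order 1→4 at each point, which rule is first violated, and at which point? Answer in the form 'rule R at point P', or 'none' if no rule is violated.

Zone of each point (C = within 1σ̂, B = 1σ̂–2σ̂, A = 2σ̂–3σ̂, * = beyond 3σ̂; sign = side of CL): 1:-C, 2:-C, 3:-C, 4:-C, 5:+C, 6:+B, 7:+C, 8:+B, 9:-C, 10:-C, 11:-B, 12:-C, 13:+*, 14:+B, 15:+C
Rule 1 (one point beyond the 3σ limits) is satisfied at point 13.

rule 1 at point 13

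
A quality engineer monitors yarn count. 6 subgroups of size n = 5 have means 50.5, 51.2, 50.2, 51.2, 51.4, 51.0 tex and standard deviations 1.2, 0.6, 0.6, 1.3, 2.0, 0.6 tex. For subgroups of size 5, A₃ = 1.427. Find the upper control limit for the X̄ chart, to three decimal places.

52.415

X̄̄ = (50.5 + 51.2 + 50.2 + 51.2 + 51.4 + 51.0) / 6 = 50.9167
s̄ = (1.2 + 0.6 + 0.6 + 1.3 + 2.0 + 0.6) / 6 = 1.0500
UCL = X̄̄ + A₃·s̄ = 50.9167 + 1.427 × 1.0500 = 52.4150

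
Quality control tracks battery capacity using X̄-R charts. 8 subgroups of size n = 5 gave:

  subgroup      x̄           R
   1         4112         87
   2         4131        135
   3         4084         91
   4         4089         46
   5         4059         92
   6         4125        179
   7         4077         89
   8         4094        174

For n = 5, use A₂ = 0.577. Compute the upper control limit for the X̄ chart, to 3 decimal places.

X̄̄ = (4112 + 4131 + 4084 + 4089 + 4059 + 4125 + 4077 + 4094) / 8 = 32771.0000 / 8 = 4096.3750
R̄ = (87 + 135 + 91 + 46 + 92 + 179 + 89 + 174) / 8 = 893.0000 / 8 = 111.6250
UCL = X̄̄ + A₂·R̄ = 4096.3750 + 0.577 × 111.6250 = 4160.7826

4160.783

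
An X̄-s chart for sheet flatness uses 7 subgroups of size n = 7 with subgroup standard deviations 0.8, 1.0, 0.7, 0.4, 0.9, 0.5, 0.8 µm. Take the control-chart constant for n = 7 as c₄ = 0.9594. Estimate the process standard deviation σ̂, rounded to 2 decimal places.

0.76

s̄ = (0.8 + 1.0 + 0.7 + 0.4 + 0.9 + 0.5 + 0.8) / 7 = 0.7286
σ̂ = s̄ / c₄ = 0.7286 / 0.9594 = 0.7594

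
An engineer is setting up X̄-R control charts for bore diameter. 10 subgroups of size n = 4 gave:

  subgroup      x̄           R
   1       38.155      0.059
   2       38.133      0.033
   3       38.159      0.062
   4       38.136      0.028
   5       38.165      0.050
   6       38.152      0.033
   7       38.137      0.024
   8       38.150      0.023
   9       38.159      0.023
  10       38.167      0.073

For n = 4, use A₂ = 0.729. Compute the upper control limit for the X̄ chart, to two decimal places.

38.18

X̄̄ = (38.155 + 38.133 + 38.159 + 38.136 + 38.165 + 38.152 + 38.137 + 38.150 + 38.159 + 38.167) / 10 = 381.5130 / 10 = 38.1513
R̄ = (0.059 + 0.033 + 0.062 + 0.028 + 0.050 + 0.033 + 0.024 + 0.023 + 0.023 + 0.073) / 10 = 0.4080 / 10 = 0.0408
UCL = X̄̄ + A₂·R̄ = 38.1513 + 0.729 × 0.0408 = 38.1810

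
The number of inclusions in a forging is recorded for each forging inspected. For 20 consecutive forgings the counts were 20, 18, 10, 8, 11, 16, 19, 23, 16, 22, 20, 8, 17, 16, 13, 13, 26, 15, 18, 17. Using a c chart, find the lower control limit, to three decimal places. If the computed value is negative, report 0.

c̄ = (20 + 18 + 10 + 8 + 11 + 16 + 19 + 23 + 16 + 22 + 20 + 8 + 17 + 16 + 13 + 13 + 26 + 15 + 18 + 17) / 20 = 326 / 20 = 16.3000
LCL = c̄ − 3√c̄ = 16.3000 − 3 × 4.0373 = 4.1880

4.188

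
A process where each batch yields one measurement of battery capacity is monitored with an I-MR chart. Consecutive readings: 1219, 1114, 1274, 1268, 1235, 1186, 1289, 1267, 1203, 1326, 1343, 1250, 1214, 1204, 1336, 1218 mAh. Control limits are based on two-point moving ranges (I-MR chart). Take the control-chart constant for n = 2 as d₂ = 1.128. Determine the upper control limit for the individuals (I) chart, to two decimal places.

1436.52

X̄ = (1219 + 1114 + 1274 + 1268 + 1235 + 1186 + 1289 + 1267 + 1203 + 1326 + 1343 + 1250 + 1214 + 1204 + 1336 + 1218) / 16 = 1246.6250
Moving ranges: 105, 160, 6, 33, 49, 103, 22, 64, 123, 17, 93, 36, 10, 132, 118; M̄R̄ = 1071.0000 / 15 = 71.4000
UCL = X̄ + 3·M̄R̄/d₂ = 1246.6250 + 3 × 71.4000 / 1.128 = 1436.5186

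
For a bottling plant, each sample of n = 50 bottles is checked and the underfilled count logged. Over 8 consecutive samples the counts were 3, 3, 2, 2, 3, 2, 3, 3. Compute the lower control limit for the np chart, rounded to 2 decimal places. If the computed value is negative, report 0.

p̄ = Σdᵢ / (k·n) = 21 / (8 × 50) = 0.05250
LCL = np̄ − 3·√(np̄(1−p̄)) = 2.6250 − 3 × 1.5771 = -2.1062 → 0 (negative, so LCL = 0)

0.00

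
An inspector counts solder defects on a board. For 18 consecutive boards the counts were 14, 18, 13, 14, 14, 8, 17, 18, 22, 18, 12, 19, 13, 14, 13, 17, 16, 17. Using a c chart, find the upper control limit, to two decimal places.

c̄ = (14 + 18 + 13 + 14 + 14 + 8 + 17 + 18 + 22 + 18 + 12 + 19 + 13 + 14 + 13 + 17 + 16 + 17) / 18 = 277 / 18 = 15.3889
UCL = c̄ + 3√c̄ = 15.3889 + 3 × √15.3889 = 15.3889 + 3 × 3.9229 = 27.1575

27.16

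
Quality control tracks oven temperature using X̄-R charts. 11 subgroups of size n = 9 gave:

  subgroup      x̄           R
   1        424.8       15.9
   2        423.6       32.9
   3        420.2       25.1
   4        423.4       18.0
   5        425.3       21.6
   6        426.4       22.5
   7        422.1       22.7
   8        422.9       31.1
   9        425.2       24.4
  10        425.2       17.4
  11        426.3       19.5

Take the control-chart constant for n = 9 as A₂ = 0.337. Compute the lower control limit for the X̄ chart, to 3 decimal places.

X̄̄ = (424.8 + 423.6 + 420.2 + 423.4 + 425.3 + 426.4 + 422.1 + 422.9 + 425.2 + 425.2 + 426.3) / 11 = 4665.4000 / 11 = 424.1273
R̄ = (15.9 + 32.9 + 25.1 + 18.0 + 21.6 + 22.5 + 22.7 + 31.1 + 24.4 + 17.4 + 19.5) / 11 = 251.1000 / 11 = 22.8273
LCL = X̄̄ − A₂·R̄ = 424.1273 − 0.337 × 22.8273 = 416.4345

416.434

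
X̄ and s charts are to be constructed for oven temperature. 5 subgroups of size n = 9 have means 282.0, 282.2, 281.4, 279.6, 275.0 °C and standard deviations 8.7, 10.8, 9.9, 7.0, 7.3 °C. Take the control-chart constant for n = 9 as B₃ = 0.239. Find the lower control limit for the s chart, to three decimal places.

s̄ = (8.7 + 10.8 + 9.9 + 7.0 + 7.3) / 5 = 8.7400
LCL_s = B₃·s̄ = 0.239 × 8.7400 = 2.0889

2.089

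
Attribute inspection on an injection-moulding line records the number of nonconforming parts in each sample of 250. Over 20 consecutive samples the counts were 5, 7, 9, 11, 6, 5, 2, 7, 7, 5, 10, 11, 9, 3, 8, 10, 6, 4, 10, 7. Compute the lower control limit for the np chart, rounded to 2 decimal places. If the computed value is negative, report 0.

p̄ = Σdᵢ / (k·n) = 142 / (20 × 250) = 0.02840
LCL = np̄ − 3·√(np̄(1−p̄)) = 7.1000 − 3 × 2.6265 = -0.7794 → 0 (negative, so LCL = 0)

0.00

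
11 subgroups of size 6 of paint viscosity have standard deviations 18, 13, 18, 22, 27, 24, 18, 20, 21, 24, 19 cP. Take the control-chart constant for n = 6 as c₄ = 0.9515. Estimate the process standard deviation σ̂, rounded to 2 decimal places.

21.40

s̄ = (18 + 13 + 18 + 22 + 27 + 24 + 18 + 20 + 21 + 24 + 19) / 11 = 20.3636
σ̂ = s̄ / c₄ = 20.3636 / 0.9515 = 21.4016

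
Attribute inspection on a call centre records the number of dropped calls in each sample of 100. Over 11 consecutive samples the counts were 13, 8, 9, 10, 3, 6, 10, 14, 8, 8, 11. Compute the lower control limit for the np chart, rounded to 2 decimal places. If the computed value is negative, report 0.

0.47

p̄ = Σdᵢ / (k·n) = 100 / (11 × 100) = 0.09091
LCL = np̄ − 3·√(np̄(1−p̄)) = 9.0909 − 3 × 2.8748 = 0.4665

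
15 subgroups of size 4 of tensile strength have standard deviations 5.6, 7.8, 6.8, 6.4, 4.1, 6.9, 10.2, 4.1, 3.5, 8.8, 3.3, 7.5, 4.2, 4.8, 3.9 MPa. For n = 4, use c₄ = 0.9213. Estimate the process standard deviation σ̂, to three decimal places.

s̄ = (5.6 + 7.8 + 6.8 + 6.4 + 4.1 + 6.9 + 10.2 + 4.1 + 3.5 + 8.8 + 3.3 + 7.5 + 4.2 + 4.8 + 3.9) / 15 = 5.8600
σ̂ = s̄ / c₄ = 5.8600 / 0.9213 = 6.3606

6.361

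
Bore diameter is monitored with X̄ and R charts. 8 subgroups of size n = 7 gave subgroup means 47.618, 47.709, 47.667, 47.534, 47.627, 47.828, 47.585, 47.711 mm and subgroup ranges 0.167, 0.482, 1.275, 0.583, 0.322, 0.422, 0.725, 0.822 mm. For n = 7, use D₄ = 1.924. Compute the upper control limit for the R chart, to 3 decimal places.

R̄ = (0.167 + 0.482 + 1.275 + 0.583 + 0.322 + 0.422 + 0.725 + 0.822) / 8 = 4.7980 / 8 = 0.5998
UCL_R = D₄·R̄ = 1.924 × 0.5998 = 1.1539

1.154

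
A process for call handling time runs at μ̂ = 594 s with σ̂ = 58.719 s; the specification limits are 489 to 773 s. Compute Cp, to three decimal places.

0.806

Cp = (USL − LSL) / (6σ̂) = (773 − 489) / (6 × 58.719) = 284.0000 / 352.3140 = 0.8061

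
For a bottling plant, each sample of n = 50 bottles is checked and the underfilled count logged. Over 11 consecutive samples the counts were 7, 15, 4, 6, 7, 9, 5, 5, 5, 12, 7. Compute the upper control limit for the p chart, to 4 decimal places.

p̄ = Σdᵢ / (k·n) = 82 / (11 × 50) = 0.14909
UCL = p̄ + 3·√(p̄(1−p̄)/n) = 0.14909 + 3 × √(0.14909×0.85091/50) = 0.14909 + 3 × 0.05037 = 0.30020

0.3002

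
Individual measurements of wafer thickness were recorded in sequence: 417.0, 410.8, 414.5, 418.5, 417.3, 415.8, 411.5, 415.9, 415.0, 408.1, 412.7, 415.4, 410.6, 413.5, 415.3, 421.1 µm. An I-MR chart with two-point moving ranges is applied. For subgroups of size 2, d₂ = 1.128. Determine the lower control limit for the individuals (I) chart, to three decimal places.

X̄ = (417.0 + 410.8 + 414.5 + 418.5 + 417.3 + 415.8 + 411.5 + 415.9 + 415.0 + 408.1 + 412.7 + 415.4 + 410.6 + 413.5 + 415.3 + 421.1) / 16 = 414.5625
Moving ranges: 6.2, 3.7, 4.0, 1.2, 1.5, 4.3, 4.4, 0.9, 6.9, 4.6, 2.7, 4.8, 2.9, 1.8, 5.8; M̄R̄ = 55.7000 / 15 = 3.7133
LCL = X̄ − 3·M̄R̄/d₂ = 414.5625 − 3 × 3.7133 / 1.128 = 404.6866

404.687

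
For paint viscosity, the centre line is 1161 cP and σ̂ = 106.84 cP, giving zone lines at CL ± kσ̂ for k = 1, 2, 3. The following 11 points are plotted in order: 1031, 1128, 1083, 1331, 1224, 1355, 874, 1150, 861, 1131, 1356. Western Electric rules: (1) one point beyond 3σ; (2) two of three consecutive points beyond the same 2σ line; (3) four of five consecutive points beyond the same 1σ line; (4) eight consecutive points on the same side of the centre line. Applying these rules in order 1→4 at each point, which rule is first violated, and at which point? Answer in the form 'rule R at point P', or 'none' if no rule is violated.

Zone of each point (C = within 1σ̂, B = 1σ̂–2σ̂, A = 2σ̂–3σ̂, * = beyond 3σ̂; sign = side of CL): 1:-B, 2:-C, 3:-C, 4:+B, 5:+C, 6:+B, 7:-A, 8:-C, 9:-A, 10:-C, 11:+B
Rule 2 (two of three consecutive points beyond the same 2σ limit) is satisfied at point 9.

rule 2 at point 9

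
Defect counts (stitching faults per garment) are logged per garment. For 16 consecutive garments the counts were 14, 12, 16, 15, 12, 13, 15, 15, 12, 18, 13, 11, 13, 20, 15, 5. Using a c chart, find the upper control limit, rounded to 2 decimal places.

c̄ = (14 + 12 + 16 + 15 + 12 + 13 + 15 + 15 + 12 + 18 + 13 + 11 + 13 + 20 + 15 + 5) / 16 = 219 / 16 = 13.6875
UCL = c̄ + 3√c̄ = 13.6875 + 3 × √13.6875 = 13.6875 + 3 × 3.6997 = 24.7865

24.79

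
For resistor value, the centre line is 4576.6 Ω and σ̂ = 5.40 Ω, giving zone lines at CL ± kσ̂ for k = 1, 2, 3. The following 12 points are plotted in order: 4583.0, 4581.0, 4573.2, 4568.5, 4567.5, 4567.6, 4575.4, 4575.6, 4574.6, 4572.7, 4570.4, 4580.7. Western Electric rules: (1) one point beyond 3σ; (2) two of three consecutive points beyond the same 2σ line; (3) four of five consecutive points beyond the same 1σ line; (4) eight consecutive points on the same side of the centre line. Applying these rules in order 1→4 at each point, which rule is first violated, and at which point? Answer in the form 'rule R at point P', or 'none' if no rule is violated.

rule 4 at point 10

Zone of each point (C = within 1σ̂, B = 1σ̂–2σ̂, A = 2σ̂–3σ̂, * = beyond 3σ̂; sign = side of CL): 1:+B, 2:+C, 3:-C, 4:-B, 5:-B, 6:-B, 7:-C, 8:-C, 9:-C, 10:-C, 11:-B, 12:+C
Rule 4 (eight consecutive points on the same side of the centre line) is satisfied at point 10.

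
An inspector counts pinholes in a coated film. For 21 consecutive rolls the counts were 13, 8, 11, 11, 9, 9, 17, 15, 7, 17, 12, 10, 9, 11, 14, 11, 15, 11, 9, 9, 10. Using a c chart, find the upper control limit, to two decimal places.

c̄ = (13 + 8 + 11 + 11 + 9 + 9 + 17 + 15 + 7 + 17 + 12 + 10 + 9 + 11 + 14 + 11 + 15 + 11 + 9 + 9 + 10) / 21 = 238 / 21 = 11.3333
UCL = c̄ + 3√c̄ = 11.3333 + 3 × √11.3333 = 11.3333 + 3 × 3.3665 = 21.4328

21.43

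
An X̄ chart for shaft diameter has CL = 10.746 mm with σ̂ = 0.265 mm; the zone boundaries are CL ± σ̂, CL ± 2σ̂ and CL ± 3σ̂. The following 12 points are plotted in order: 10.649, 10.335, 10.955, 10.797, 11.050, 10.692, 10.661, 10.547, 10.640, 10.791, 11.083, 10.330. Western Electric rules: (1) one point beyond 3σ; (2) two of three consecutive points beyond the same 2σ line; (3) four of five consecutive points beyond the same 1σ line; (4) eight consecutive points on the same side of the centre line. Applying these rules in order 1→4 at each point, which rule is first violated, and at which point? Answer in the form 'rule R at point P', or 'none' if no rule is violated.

Zone of each point (C = within 1σ̂, B = 1σ̂–2σ̂, A = 2σ̂–3σ̂, * = beyond 3σ̂; sign = side of CL): 1:-C, 2:-B, 3:+C, 4:+C, 5:+B, 6:-C, 7:-C, 8:-C, 9:-C, 10:+C, 11:+B, 12:-B
No rule fires across all 12 points.

none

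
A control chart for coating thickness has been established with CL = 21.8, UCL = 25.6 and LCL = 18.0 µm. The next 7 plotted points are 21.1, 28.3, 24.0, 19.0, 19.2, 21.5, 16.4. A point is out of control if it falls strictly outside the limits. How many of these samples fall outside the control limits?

Compare each point to [18.0, 25.6]: sample 2 = 28.3 > UCL; sample 7 = 16.4 < LCL.

2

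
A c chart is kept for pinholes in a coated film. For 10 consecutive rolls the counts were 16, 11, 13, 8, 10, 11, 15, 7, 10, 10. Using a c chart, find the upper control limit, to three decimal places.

21.095

c̄ = (16 + 11 + 13 + 8 + 10 + 11 + 15 + 7 + 10 + 10) / 10 = 111 / 10 = 11.1000
UCL = c̄ + 3√c̄ = 11.1000 + 3 × √11.1000 = 11.1000 + 3 × 3.3317 = 21.0950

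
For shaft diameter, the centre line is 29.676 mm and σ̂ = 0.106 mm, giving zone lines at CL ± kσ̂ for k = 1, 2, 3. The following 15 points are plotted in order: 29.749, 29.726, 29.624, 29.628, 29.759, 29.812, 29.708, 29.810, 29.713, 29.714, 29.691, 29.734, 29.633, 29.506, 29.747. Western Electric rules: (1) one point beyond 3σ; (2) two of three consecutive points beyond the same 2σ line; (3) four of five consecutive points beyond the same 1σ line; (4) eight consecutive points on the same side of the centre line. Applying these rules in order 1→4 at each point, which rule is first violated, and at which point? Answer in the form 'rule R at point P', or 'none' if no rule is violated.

Zone of each point (C = within 1σ̂, B = 1σ̂–2σ̂, A = 2σ̂–3σ̂, * = beyond 3σ̂; sign = side of CL): 1:+C, 2:+C, 3:-C, 4:-C, 5:+C, 6:+B, 7:+C, 8:+B, 9:+C, 10:+C, 11:+C, 12:+C, 13:-C, 14:-B, 15:+C
Rule 4 (eight consecutive points on the same side of the centre line) is satisfied at point 12.

rule 4 at point 12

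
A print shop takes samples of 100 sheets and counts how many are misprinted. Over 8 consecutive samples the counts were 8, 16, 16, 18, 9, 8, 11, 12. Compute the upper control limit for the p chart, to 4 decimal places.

p̄ = Σdᵢ / (k·n) = 98 / (8 × 100) = 0.12250
UCL = p̄ + 3·√(p̄(1−p̄)/n) = 0.12250 + 3 × √(0.12250×0.87750/100) = 0.12250 + 3 × 0.03279 = 0.22086

0.2209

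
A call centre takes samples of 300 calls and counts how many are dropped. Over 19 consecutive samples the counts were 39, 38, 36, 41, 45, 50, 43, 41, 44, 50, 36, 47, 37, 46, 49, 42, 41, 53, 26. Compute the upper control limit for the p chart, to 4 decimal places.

0.2013

p̄ = Σdᵢ / (k·n) = 804 / (19 × 300) = 0.14105
UCL = p̄ + 3·√(p̄(1−p̄)/n) = 0.14105 + 3 × √(0.14105×0.85895/300) = 0.14105 + 3 × 0.02010 = 0.20134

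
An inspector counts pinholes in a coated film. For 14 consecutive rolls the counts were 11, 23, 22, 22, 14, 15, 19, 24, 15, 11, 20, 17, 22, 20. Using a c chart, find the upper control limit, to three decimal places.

c̄ = (11 + 23 + 22 + 22 + 14 + 15 + 19 + 24 + 15 + 11 + 20 + 17 + 22 + 20) / 14 = 255 / 14 = 18.2143
UCL = c̄ + 3√c̄ = 18.2143 + 3 × √18.2143 = 18.2143 + 3 × 4.2678 = 31.0177

31.018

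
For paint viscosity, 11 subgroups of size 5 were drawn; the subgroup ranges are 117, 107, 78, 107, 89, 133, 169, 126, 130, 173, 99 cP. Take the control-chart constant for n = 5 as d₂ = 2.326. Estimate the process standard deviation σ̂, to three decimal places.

51.903

R̄ = (117 + 107 + 78 + 107 + 89 + 133 + 169 + 126 + 130 + 173 + 99) / 11 = 120.7273
σ̂ = R̄ / d₂ = 120.7273 / 2.326 = 51.9034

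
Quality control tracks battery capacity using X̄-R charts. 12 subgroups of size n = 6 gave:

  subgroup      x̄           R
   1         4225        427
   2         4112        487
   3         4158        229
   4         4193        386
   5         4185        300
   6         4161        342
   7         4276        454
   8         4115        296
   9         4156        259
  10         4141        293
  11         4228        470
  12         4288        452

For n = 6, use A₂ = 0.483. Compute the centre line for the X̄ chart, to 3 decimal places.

X̄̄ = (4225 + 4112 + 4158 + 4193 + 4185 + 4161 + 4276 + 4115 + 4156 + 4141 + 4228 + 4288) / 12 = 50238.0000 / 12 = 4186.5000
CL = X̄̄ = 4186.5000

4186.500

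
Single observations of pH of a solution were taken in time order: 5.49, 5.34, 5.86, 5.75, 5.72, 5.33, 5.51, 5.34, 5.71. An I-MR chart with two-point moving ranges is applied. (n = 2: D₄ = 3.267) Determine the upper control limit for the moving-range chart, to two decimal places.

0.78

Moving ranges: 0.15, 0.52, 0.11, 0.03, 0.39, 0.18, 0.17, 0.37; M̄R̄ = 1.9200 / 8 = 0.2400
UCL_MR = D₄·M̄R̄ = 3.267 × 0.2400 = 0.7841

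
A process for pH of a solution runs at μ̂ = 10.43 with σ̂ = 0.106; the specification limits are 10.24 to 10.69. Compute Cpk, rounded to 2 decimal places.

0.60

Cpu = (USL − μ̂) / (3σ̂) = (10.69 − 10.43) / (3 × 0.106) = 0.8176; Cpl = (μ̂ − LSL) / (3σ̂) = (10.43 − 10.24) / (3 × 0.106) = 0.5975; Cpk = min(Cpu, Cpl) = 0.5975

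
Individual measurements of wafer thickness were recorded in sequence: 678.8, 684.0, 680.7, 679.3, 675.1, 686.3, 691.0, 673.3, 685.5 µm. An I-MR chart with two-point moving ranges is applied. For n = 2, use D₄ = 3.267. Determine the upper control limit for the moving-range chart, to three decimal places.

Moving ranges: 5.2, 3.3, 1.4, 4.2, 11.2, 4.7, 17.7, 12.2; M̄R̄ = 59.9000 / 8 = 7.4875
UCL_MR = D₄·M̄R̄ = 3.267 × 7.4875 = 24.4617

24.462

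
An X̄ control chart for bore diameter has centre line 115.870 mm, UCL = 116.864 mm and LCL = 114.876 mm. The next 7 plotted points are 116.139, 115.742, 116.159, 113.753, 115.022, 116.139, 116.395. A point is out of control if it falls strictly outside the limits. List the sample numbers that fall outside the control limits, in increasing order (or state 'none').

4

Compare each point to [114.876, 116.864]: sample 4 = 113.753 < LCL.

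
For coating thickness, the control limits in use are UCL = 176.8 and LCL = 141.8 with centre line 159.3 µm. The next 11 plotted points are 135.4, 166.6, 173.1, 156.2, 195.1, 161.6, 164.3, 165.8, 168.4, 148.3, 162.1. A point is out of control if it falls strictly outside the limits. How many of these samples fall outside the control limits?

2

Compare each point to [141.8, 176.8]: sample 1 = 135.4 < LCL; sample 5 = 195.1 > UCL.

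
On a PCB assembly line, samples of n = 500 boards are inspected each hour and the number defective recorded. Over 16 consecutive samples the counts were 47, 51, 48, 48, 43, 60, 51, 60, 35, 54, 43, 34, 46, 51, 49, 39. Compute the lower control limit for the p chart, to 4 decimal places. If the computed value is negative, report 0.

0.0556

p̄ = Σdᵢ / (k·n) = 759 / (16 × 500) = 0.09488
LCL = p̄ − 3·√(p̄(1−p̄)/n) = 0.09488 − 3 × 0.01311 = 0.05556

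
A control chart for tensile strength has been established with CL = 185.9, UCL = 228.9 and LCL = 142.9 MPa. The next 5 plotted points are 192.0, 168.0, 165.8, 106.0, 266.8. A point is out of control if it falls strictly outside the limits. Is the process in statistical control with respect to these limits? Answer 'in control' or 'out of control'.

Compare each point to [142.9, 228.9]: sample 4 = 106.0 < LCL; sample 5 = 266.8 > UCL.

out of control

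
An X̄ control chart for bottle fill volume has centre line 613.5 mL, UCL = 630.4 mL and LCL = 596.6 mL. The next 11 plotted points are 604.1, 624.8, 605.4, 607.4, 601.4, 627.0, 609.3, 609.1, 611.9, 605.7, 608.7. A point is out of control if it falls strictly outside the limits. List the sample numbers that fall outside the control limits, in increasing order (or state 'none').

none

All 11 points lie within [596.6, 630.4].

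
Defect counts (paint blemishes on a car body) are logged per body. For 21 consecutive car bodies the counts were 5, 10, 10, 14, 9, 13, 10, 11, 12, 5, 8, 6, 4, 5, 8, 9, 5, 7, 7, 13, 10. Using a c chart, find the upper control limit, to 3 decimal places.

17.427

c̄ = (5 + 10 + 10 + 14 + 9 + 13 + 10 + 11 + 12 + 5 + 8 + 6 + 4 + 5 + 8 + 9 + 5 + 7 + 7 + 13 + 10) / 21 = 181 / 21 = 8.6190
UCL = c̄ + 3√c̄ = 8.6190 + 3 × √8.6190 = 8.6190 + 3 × 2.9358 = 17.4265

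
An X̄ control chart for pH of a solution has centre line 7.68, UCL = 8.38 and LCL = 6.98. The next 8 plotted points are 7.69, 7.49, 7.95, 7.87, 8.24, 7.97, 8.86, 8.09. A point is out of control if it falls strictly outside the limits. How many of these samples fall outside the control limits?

Compare each point to [6.98, 8.38]: sample 7 = 8.86 > UCL.

1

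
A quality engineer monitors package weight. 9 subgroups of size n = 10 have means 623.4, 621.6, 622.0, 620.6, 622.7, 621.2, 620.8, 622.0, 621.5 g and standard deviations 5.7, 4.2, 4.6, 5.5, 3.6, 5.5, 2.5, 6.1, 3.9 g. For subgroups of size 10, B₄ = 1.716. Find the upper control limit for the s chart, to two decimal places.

s̄ = (5.7 + 4.2 + 4.6 + 5.5 + 3.6 + 5.5 + 2.5 + 6.1 + 3.9) / 9 = 4.6222
UCL_s = B₄·s̄ = 1.716 × 4.6222 = 7.9317

7.93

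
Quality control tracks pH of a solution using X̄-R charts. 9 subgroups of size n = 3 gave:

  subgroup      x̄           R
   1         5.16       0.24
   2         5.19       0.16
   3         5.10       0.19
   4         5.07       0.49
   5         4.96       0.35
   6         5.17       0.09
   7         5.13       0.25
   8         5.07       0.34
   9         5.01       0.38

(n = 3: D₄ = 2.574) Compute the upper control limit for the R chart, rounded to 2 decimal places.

0.71

R̄ = (0.24 + 0.16 + 0.19 + 0.49 + 0.35 + 0.09 + 0.25 + 0.34 + 0.38) / 9 = 2.4900 / 9 = 0.2767
UCL_R = D₄·R̄ = 2.574 × 0.2767 = 0.7121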